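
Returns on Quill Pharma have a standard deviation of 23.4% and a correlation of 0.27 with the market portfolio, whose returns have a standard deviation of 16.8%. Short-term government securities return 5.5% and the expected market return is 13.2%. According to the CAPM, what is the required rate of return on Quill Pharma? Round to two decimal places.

β = ρ × σ_i / σ_m = 0.27 × 23.4% / 16.8% = 0.3761
MRP = 13.2% − 5.5% = 7.70%
E(R) = 5.5% + 0.3761 × 7.7% = 8.40%

8.40%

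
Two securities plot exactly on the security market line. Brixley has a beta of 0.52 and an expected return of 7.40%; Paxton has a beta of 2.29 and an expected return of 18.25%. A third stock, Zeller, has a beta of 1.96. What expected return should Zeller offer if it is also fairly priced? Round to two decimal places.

MRP (SML slope) = (18.25% − 7.40%) / (2.29 − 0.52) = 10.85% / 1.77 = 6.1299%
R_f (intercept) = 7.40% − 0.52 × 6.1299% = 4.2125%
E(R_Zeller) = R_f + β × MRP = 4.2125% + 1.96 × 6.1299% = 16.23%

16.23%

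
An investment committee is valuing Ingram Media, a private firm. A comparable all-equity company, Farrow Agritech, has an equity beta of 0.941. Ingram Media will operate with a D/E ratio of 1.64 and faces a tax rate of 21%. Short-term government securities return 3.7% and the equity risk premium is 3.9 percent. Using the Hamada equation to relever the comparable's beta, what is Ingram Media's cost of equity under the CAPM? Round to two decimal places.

β_L = β_U × [1 + (1 − t)(D/E)] = 0.941 × [1 + (1 − 0.21) × 1.64]
    = 0.941 × [1 + 0.79 × 1.64] = 0.941 × 2.2956 = 2.1602
E(R) = R_f + β_L × MRP = 3.7% + 2.1602 × 3.9% = 12.12%

12.12%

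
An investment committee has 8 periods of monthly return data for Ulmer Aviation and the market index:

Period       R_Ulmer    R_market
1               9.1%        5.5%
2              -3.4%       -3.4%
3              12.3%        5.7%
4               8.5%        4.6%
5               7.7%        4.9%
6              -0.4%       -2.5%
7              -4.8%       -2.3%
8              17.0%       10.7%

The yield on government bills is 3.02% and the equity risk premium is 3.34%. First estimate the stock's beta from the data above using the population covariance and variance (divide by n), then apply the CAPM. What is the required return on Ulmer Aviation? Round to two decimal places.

Mean R_i = (9.1 − 3.4 + 12.3 + 8.5 + 7.7 − 0.4 − 4.8 + 17.0) / 8 = 5.7500%
Mean R_m = (5.5 − 3.4 + 5.7 + 4.6 + 4.9 − 2.5 − 2.3 + 10.7) / 8 = 2.9000%
Σ(R_i − R̄_i)(R_m − R̄_m) = 269.0900  ⇒  Cov = 269.0900 / 8 = 33.6363
Σ(R_m − R̄_m)² = 178.2200  ⇒  Var(R_m) = 178.2200 / 8 = 22.2775
β = Cov / Var(R_m) = 33.6363 / 22.2775 = 1.5099
E(R) = R_f + β × MRP = 3.02% + 1.5099 × 3.34% = 8.06%

8.06%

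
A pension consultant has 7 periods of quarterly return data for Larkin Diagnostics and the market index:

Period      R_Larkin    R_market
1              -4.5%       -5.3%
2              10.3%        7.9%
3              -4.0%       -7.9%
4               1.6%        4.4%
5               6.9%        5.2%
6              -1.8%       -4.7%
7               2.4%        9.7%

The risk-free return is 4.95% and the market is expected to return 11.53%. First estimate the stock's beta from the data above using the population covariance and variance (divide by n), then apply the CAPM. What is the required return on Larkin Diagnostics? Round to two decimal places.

9.23%

Mean R_i = (-4.5 + 10.3 − 4.0 + 1.6 + 6.9 − 1.8 + 2.4) / 7 = 1.5571%
Mean R_m = (-5.3 + 7.9 − 7.9 + 4.4 + 5.2 − 4.7 + 9.7) / 7 = 1.3286%
Σ(R_i − R̄_i)(R_m − R̄_m) = 196.9986  ⇒  Cov = 196.9986 / 7 = 28.1427
Σ(R_m − R̄_m)² = 303.1343  ⇒  Var(R_m) = 303.1343 / 7 = 43.3049
β = Cov / Var(R_m) = 28.1427 / 43.3049 = 0.6499
MRP = 11.53% − 4.95% = 6.58%
E(R) = R_f + β × MRP = 4.95% + 0.6499 × 6.58% = 9.23%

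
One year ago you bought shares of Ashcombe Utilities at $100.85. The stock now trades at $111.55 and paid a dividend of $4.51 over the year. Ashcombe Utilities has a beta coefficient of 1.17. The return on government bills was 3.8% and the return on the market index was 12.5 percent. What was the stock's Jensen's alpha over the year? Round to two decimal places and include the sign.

+1.10%

Realised HPR = (P1 + D1 − P0) / P0 = (111.55 + 4.51 − 100.85) / 100.85 = 15.21 / 100.85 = 15.0818%
MRP = 12.5% − 3.8% = 8.70%
CAPM required = R_f + β·MRP = 3.8% + 1.17 × 8.7% = 13.9790%
α = realised − required = 15.0818% − 13.9790% = +1.10%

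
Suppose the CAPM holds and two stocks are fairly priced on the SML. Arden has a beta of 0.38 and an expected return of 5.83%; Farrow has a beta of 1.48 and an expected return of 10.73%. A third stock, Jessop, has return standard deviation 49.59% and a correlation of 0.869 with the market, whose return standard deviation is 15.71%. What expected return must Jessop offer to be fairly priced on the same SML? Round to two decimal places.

16.36%

MRP = (10.73% − 5.83%) / (1.48 − 0.38) = 4.4545%
R_f = 5.83% − 0.38 × 4.4545% = 4.1373%
β_Jessop = ρ·σ_i/σ_m = 0.869 × 49.59 / 15.71 = 2.7431
E(R_Jessop) = R_f + β × MRP = 4.1373% + 2.7431 × 4.4545% = 16.36%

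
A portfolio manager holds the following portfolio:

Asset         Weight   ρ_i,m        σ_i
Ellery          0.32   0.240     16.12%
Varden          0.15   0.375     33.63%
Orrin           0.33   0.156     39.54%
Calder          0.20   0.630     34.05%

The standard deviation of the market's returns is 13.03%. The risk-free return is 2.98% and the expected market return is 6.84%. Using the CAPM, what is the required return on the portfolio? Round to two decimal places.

5.78%

β_Ellery = 0.240 × 16.12% / 13.03% = 0.2969
β_Varden = 0.375 × 33.63% / 13.03% = 0.9679
β_Orrin = 0.156 × 39.54% / 13.03% = 0.4734
β_Calder = 0.630 × 34.05% / 13.03% = 1.6463
β_P = Σ w_i β_i = 0.32×0.2969 + 0.15×0.9679 + 0.33×0.4734 + 0.20×1.6463 = 0.7257
MRP = 6.84% − 2.98% = 3.86%
E(R_P) = R_f + β_P × MRP = 2.98% + 0.7257 × 3.86% = 5.78%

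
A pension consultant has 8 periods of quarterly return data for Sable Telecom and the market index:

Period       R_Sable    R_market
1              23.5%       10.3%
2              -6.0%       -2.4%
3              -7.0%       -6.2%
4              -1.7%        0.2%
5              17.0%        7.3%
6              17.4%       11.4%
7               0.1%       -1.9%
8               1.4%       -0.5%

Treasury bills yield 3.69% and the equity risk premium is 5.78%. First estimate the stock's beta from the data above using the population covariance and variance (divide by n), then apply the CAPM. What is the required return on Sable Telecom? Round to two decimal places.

13.83%

Mean R_i = (23.5 − 6.0 − 7.0 − 1.7 + 17.0 + 17.4 + 0.1 + 1.4) / 8 = 5.5875%
Mean R_m = (10.3 − 2.4 − 6.2 + 0.2 + 7.3 + 11.4 − 1.9 − 0.5) / 8 = 2.2750%
Σ(R_i − R̄_i)(R_m − R̄_m) = 519.3875  ⇒  Cov = 519.3875 / 8 = 64.9234
Σ(R_m − R̄_m)² = 296.0350  ⇒  Var(R_m) = 296.0350 / 8 = 37.0044
β = Cov / Var(R_m) = 64.9234 / 37.0044 = 1.7545
E(R) = R_f + β × MRP = 3.69% + 1.7545 × 5.78% = 13.83%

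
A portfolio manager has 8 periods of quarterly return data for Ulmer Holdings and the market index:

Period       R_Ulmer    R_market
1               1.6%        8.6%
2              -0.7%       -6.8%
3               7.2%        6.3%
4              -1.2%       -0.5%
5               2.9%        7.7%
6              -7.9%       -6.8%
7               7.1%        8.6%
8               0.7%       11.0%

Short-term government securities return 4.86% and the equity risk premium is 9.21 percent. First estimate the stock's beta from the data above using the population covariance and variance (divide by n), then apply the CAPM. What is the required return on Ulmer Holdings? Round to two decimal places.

9.32%

Mean R_i = (1.6 − 0.7 + 7.2 − 1.2 + 2.9 − 7.9 + 7.1 + 0.7) / 8 = 1.2125%
Mean R_m = (8.6 − 6.8 + 6.3 − 0.5 + 7.7 − 6.8 + 8.6 + 11.0) / 8 = 3.5125%
Σ(R_i − R̄_i)(R_m − R̄_m) = 175.2188  ⇒  Cov = 175.2188 / 8 = 21.9024
Σ(R_m − R̄_m)² = 361.9288  ⇒  Var(R_m) = 361.9288 / 8 = 45.2411
β = Cov / Var(R_m) = 21.9024 / 45.2411 = 0.4841
E(R) = R_f + β × MRP = 4.86% + 0.4841 × 9.21% = 9.32%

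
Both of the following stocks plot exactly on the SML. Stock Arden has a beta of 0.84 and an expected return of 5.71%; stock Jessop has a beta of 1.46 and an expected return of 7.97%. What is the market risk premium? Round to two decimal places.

3.65%

Both satisfy E(R) = R_f + β·MRP, so the slope of the SML is
MRP = (7.97% − 5.71%) / (1.46 − 0.84) = 2.26% / 0.62 = 3.6452%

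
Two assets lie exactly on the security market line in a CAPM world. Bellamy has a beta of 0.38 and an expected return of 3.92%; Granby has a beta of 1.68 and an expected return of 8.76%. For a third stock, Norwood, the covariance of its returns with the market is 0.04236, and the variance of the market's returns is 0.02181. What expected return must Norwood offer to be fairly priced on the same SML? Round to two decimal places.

9.74%

MRP = (8.76% − 3.92%) / (1.68 − 0.38) = 3.7231%
R_f = 3.92% − 0.38 × 3.7231% = 2.5052%
β_Norwood = Cov / Var(R_m) = 0.04236 / 0.02181 = 1.9422
E(R_Norwood) = R_f + β × MRP = 2.5052% + 1.9422 × 3.7231% = 9.74%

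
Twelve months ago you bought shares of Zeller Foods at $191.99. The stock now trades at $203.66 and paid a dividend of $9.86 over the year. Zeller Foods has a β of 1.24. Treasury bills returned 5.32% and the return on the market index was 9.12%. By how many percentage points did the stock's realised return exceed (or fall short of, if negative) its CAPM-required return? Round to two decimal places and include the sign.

Realised HPR = (P1 + D1 − P0) / P0 = (203.66 + 9.86 − 191.99) / 191.99 = 21.53 / 191.99 = 11.2141%
MRP = 9.12% − 5.32% = 3.80%
CAPM required = R_f + β·MRP = 5.32% + 1.24 × 3.80% = 10.0320%
α = realised − required = 11.2141% − 10.0320% = +1.18%

+1.18%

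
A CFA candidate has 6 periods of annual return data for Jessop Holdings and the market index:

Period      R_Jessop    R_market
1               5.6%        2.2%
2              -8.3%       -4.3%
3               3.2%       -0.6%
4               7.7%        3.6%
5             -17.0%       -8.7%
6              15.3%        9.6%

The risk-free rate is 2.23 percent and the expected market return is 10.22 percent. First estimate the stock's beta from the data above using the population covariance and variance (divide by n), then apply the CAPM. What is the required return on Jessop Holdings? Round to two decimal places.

16.59%

Mean R_i = (5.6 − 8.3 + 3.2 + 7.7 − 17.0 + 15.3) / 6 = 1.0833%
Mean R_m = (2.2 − 4.3 − 0.6 + 3.6 − 8.7 + 9.6) / 6 = 0.3000%
Σ(R_i − R̄_i)(R_m − R̄_m) = 366.6400  ⇒  Cov = 366.6400 / 6 = 61.1067
Σ(R_m − R̄_m)² = 203.9600  ⇒  Var(R_m) = 203.9600 / 6 = 33.9933
β = Cov / Var(R_m) = 61.1067 / 33.9933 = 1.7976
MRP = 10.22% − 2.23% = 7.99%
E(R) = R_f + β × MRP = 2.23% + 1.7976 × 7.99% = 16.59%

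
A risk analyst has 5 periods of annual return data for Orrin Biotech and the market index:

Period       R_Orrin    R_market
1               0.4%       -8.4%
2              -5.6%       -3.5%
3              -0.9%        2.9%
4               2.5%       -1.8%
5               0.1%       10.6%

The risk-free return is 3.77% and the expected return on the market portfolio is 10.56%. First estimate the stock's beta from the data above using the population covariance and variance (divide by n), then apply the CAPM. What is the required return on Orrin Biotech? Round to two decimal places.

Mean R_i = (0.4 − 5.6 − 0.9 + 2.5 + 0.1) / 5 = -0.7000%
Mean R_m = (-8.4 − 3.5 + 2.9 − 1.8 + 10.6) / 5 = -0.0400%
Σ(R_i − R̄_i)(R_m − R̄_m) = 10.0500  ⇒  Cov = 10.0500 / 5 = 2.0100
Σ(R_m − R̄_m)² = 206.8120  ⇒  Var(R_m) = 206.8120 / 5 = 41.3624
β = Cov / Var(R_m) = 2.0100 / 41.3624 = 0.0486
MRP = 10.56% − 3.77% = 6.79%
E(R) = R_f + β × MRP = 3.77% + 0.0486 × 6.79% = 4.10%

4.10%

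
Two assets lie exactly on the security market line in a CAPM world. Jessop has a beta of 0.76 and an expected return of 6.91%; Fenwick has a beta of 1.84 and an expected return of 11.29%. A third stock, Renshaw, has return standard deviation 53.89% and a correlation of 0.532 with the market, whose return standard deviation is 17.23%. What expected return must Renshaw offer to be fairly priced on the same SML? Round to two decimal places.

10.58%

MRP = (11.29% − 6.91%) / (1.84 − 0.76) = 4.0556%
R_f = 6.91% − 0.76 × 4.0556% = 3.8277%
β_Renshaw = ρ·σ_i/σ_m = 0.532 × 53.89 / 17.23 = 1.6639
E(R_Renshaw) = R_f + β × MRP = 3.8277% + 1.6639 × 4.0556% = 10.58%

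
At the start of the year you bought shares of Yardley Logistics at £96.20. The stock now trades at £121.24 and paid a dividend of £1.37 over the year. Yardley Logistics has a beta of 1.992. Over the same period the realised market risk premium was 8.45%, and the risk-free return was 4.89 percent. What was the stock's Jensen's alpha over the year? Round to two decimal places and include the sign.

+5.73%

Realised HPR = (P1 + D1 − P0) / P0 = (121.24 + 1.37 − 96.20) / 96.20 = 26.41 / 96.20 = 27.4532%
CAPM required = R_f + β·MRP = 4.89% + 1.992 × 8.45% = 21.72240%
α = realised − required = 27.4532% − 21.72240% = +5.73%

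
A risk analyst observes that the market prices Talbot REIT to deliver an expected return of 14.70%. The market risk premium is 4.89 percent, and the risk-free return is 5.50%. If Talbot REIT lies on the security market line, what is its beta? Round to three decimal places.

β = (E(R) − R_f) / MRP = (14.70% − 5.50%) / 4.89% = 9.20% / 4.89% = 1.881

1.881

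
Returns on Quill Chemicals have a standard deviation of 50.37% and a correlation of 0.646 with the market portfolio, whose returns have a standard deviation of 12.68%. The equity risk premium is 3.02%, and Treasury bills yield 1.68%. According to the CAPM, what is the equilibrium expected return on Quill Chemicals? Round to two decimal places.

9.43%

β = ρ × σ_i / σ_m = 0.646 × 50.37% / 12.68% = 2.5662
E(R) = 1.68% + 2.5662 × 3.02% = 9.43%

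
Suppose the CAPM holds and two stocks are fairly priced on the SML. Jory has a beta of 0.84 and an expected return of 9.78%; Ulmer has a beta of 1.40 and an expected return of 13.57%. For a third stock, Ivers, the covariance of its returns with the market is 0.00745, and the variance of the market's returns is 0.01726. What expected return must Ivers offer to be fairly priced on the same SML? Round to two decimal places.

7.02%

MRP = (13.57% − 9.78%) / (1.40 − 0.84) = 6.7679%
R_f = 9.78% − 0.84 × 6.7679% = 4.0950%
β_Ivers = Cov / Var(R_m) = 0.00745 / 0.01726 = 0.4316
E(R_Ivers) = R_f + β × MRP = 4.0950% + 0.4316 × 6.7679% = 7.02%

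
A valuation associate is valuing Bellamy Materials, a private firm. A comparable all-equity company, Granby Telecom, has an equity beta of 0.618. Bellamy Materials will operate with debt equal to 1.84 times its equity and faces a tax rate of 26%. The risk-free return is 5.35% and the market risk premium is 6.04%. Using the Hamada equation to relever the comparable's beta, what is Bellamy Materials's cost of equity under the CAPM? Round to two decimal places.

β_L = β_U × [1 + (1 − t)(D/E)] = 0.618 × [1 + (1 − 0.26) × 1.84]
    = 0.618 × [1 + 0.74 × 1.84] = 0.618 × 2.3616 = 1.4595
E(R) = R_f + β_L × MRP = 5.35% + 1.4595 × 6.04% = 14.17%

14.17%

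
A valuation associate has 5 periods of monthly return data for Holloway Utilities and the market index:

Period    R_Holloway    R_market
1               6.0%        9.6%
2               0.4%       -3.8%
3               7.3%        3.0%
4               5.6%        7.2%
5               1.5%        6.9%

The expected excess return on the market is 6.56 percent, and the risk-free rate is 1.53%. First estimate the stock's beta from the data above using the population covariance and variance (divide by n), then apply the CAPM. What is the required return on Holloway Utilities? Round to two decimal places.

3.52%

Mean R_i = (6.0 + 0.4 + 7.3 + 5.6 + 1.5) / 5 = 4.1600%
Mean R_m = (9.6 − 3.8 + 3.0 + 7.2 + 6.9) / 5 = 4.5800%
Σ(R_i − R̄_i)(R_m − R̄_m) = 33.3860  ⇒  Cov = 33.3860 / 5 = 6.6772
Σ(R_m − R̄_m)² = 110.1680  ⇒  Var(R_m) = 110.1680 / 5 = 22.0336
β = Cov / Var(R_m) = 6.6772 / 22.0336 = 0.3030
E(R) = R_f + β × MRP = 1.53% + 0.3030 × 6.56% = 3.52%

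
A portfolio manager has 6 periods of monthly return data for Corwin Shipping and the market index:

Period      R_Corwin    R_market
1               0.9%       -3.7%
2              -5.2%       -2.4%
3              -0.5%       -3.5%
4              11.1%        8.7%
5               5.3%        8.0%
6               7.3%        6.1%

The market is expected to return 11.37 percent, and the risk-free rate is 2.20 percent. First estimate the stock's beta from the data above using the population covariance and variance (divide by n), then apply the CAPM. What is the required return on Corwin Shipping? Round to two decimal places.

10.00%

Mean R_i = (0.9 − 5.2 − 0.5 + 11.1 + 5.3 + 7.3) / 6 = 3.1500%
Mean R_m = (-3.7 − 2.4 − 3.5 + 8.7 + 8.0 + 6.1) / 6 = 2.2000%
Σ(R_i − R̄_i)(R_m − R̄_m) = 152.8200  ⇒  Cov = 152.8200 / 6 = 25.4700
Σ(R_m − R̄_m)² = 179.5600  ⇒  Var(R_m) = 179.5600 / 6 = 29.9267
β = Cov / Var(R_m) = 25.4700 / 29.9267 = 0.8511
MRP = 11.37% − 2.20% = 9.17%
E(R) = R_f + β × MRP = 2.20% + 0.8511 × 9.17% = 10.00%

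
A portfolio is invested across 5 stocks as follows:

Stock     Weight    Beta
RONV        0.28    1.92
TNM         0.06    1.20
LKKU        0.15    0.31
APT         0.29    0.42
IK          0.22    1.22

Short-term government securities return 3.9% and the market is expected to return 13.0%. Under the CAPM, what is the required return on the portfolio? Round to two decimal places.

β_P = Σ w_i β_i = 0.28×1.92 + 0.06×1.20 + 0.15×0.31 + 0.29×0.42 + 0.22×1.22 = 1.0463
MRP = 13.0% − 3.9% = 9.10%
E(R_P) = R_f + β_P × MRP = 3.9% + 1.0463 × 9.1% = 13.42%

13.42%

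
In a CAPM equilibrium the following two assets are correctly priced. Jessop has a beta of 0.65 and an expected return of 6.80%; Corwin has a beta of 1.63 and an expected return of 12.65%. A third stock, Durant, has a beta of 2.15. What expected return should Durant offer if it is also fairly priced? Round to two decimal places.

15.75%

MRP (SML slope) = (12.65% − 6.80%) / (1.63 − 0.65) = 5.85% / 0.98 = 5.9694%
R_f (intercept) = 6.80% − 0.65 × 5.9694% = 2.9199%
E(R_Durant) = R_f + β × MRP = 2.9199% + 2.15 × 5.9694% = 15.75%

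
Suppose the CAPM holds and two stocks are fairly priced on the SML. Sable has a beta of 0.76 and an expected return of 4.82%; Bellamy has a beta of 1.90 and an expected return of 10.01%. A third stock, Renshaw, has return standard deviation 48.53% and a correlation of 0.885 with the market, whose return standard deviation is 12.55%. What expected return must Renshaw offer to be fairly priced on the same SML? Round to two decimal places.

16.94%

MRP = (10.01% − 4.82%) / (1.90 − 0.76) = 4.5526%
R_f = 4.82% − 0.76 × 4.5526% = 1.3600%
β_Renshaw = ρ·σ_i/σ_m = 0.885 × 48.53 / 12.55 = 3.4222
E(R_Renshaw) = R_f + β × MRP = 1.3600% + 3.4222 × 4.5526% = 16.94%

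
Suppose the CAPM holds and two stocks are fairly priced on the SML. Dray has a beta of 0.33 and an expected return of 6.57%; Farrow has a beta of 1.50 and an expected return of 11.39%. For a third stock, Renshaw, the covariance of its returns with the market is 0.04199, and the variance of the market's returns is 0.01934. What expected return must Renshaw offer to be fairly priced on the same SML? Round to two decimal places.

14.15%

MRP = (11.39% − 6.57%) / (1.50 − 0.33) = 4.1197%
R_f = 6.57% − 0.33 × 4.1197% = 5.2105%
β_Renshaw = Cov / Var(R_m) = 0.04199 / 0.01934 = 2.1711
E(R_Renshaw) = R_f + β × MRP = 5.2105% + 2.1711 × 4.1197% = 14.15%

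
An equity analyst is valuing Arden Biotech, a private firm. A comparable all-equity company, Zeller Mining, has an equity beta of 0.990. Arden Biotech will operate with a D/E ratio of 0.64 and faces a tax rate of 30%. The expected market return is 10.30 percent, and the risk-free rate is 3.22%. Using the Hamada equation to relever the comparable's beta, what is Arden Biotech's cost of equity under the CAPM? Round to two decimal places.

β_L = β_U × [1 + (1 − t)(D/E)] = 0.990 × [1 + (1 − 0.30) × 0.64]
    = 0.990 × [1 + 0.70 × 0.64] = 0.990 × 1.4480 = 1.4335
MRP = 10.30% − 3.22% = 7.08%
E(R) = R_f + β_L × MRP = 3.22% + 1.4335 × 7.08% = 13.37%

13.37%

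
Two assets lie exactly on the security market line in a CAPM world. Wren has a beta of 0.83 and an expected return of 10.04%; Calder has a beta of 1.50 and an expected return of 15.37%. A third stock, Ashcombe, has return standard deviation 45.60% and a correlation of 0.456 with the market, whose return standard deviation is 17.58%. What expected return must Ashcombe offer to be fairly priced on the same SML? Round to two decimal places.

MRP = (15.37% − 10.04%) / (1.50 − 0.83) = 7.9552%
R_f = 10.04% − 0.83 × 7.9552% = 3.4372%
β_Ashcombe = ρ·σ_i/σ_m = 0.456 × 45.60 / 17.58 = 1.1828
E(R_Ashcombe) = R_f + β × MRP = 3.4372% + 1.1828 × 7.9552% = 12.85%

12.85%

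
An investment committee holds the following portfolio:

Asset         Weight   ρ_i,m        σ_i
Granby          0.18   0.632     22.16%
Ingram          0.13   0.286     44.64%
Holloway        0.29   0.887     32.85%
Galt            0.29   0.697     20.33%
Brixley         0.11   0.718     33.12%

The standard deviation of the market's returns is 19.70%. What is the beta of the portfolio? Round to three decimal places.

0.983

β_Granby = 0.632 × 22.16% / 19.70% = 0.7109
β_Ingram = 0.286 × 44.64% / 19.70% = 0.6481
β_Holloway = 0.887 × 32.85% / 19.70% = 1.4791
β_Galt = 0.697 × 20.33% / 19.70% = 0.7193
β_Brixley = 0.718 × 33.12% / 19.70% = 1.2071
β_P = Σ w_i β_i = 0.18×0.7109 + 0.13×0.6481 + 0.29×1.4791 + 0.29×0.7193 + 0.11×1.2071 = 0.9825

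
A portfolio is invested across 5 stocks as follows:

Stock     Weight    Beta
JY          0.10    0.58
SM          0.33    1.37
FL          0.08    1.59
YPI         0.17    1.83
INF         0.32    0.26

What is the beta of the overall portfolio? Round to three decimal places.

β_P = Σ w_i β_i = 0.10×0.58 + 0.33×1.37 + 0.08×1.59 + 0.17×1.83 + 0.32×0.26 = 1.0316

1.032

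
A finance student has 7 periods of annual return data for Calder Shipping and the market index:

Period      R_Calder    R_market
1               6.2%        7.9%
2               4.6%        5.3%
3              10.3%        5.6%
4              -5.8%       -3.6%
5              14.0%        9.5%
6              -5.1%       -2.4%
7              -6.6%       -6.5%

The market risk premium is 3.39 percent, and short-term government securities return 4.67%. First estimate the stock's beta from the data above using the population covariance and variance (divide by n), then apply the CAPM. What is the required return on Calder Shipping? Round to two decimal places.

Mean R_i = (6.2 + 4.6 + 10.3 − 5.8 + 14.0 − 5.1 − 6.6) / 7 = 2.5143%
Mean R_m = (7.9 + 5.3 + 5.6 − 3.6 + 9.5 − 2.4 − 6.5) / 7 = 2.2571%
Σ(R_i − R̄_i)(R_m − R̄_m) = 300.3343  ⇒  Cov = 300.3343 / 7 = 42.9049
Σ(R_m − R̄_m)² = 237.4171  ⇒  Var(R_m) = 237.4171 / 7 = 33.9167
β = Cov / Var(R_m) = 42.9049 / 33.9167 = 1.2650
E(R) = R_f + β × MRP = 4.67% + 1.2650 × 3.39% = 8.96%

8.96%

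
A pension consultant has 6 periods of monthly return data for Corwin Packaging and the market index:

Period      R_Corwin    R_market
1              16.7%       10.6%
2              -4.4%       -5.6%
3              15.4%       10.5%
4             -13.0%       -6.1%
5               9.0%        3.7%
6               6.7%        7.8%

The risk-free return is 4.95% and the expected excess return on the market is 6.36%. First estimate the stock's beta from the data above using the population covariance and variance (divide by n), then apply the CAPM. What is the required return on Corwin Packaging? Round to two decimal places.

14.12%

Mean R_i = (16.7 − 4.4 + 15.4 − 13.0 + 9.0 + 6.7) / 6 = 5.0667%
Mean R_m = (10.6 − 5.6 + 10.5 − 6.1 + 3.7 + 7.8) / 6 = 3.4833%
Σ(R_i − R̄_i)(R_m − R̄_m) = 422.3267  ⇒  Cov = 422.3267 / 6 = 70.3878
Σ(R_m − R̄_m)² = 292.9083  ⇒  Var(R_m) = 292.9083 / 6 = 48.8181
β = Cov / Var(R_m) = 70.3878 / 48.8181 = 1.4418
E(R) = R_f + β × MRP = 4.95% + 1.4418 × 6.36% = 14.12%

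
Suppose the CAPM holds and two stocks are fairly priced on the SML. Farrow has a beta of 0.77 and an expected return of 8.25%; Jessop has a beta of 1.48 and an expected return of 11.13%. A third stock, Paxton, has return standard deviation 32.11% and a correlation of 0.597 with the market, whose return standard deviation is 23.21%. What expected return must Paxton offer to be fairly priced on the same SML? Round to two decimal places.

MRP = (11.13% − 8.25%) / (1.48 − 0.77) = 4.0563%
R_f = 8.25% − 0.77 × 4.0563% = 5.1266%
β_Paxton = ρ·σ_i/σ_m = 0.597 × 32.11 / 23.21 = 0.8259
E(R_Paxton) = R_f + β × MRP = 5.1266% + 0.8259 × 4.0563% = 8.48%

8.48%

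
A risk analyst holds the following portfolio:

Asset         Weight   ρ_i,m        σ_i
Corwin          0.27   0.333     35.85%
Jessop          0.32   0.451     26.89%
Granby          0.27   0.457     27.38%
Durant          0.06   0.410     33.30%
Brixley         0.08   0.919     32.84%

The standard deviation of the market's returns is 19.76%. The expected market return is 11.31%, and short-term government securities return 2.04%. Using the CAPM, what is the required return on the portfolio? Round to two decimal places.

8.47%

β_Corwin = 0.333 × 35.85% / 19.76% = 0.6042
β_Jessop = 0.451 × 26.89% / 19.76% = 0.6137
β_Granby = 0.457 × 27.38% / 19.76% = 0.6332
β_Durant = 0.410 × 33.30% / 19.76% = 0.6909
β_Brixley = 0.919 × 32.84% / 19.76% = 1.5273
β_P = Σ w_i β_i = 0.27×0.6042 + 0.32×0.6137 + 0.27×0.6332 + 0.06×0.6909 + 0.08×1.5273 = 0.6941
MRP = 11.31% − 2.04% = 9.27%
E(R_P) = R_f + β_P × MRP = 2.04% + 0.6941 × 9.27% = 8.47%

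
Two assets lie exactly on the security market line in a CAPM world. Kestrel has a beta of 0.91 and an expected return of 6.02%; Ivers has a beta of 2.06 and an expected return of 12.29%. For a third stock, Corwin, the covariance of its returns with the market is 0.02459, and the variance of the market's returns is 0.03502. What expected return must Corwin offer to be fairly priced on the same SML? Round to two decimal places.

4.89%

MRP = (12.29% − 6.02%) / (2.06 − 0.91) = 5.4522%
R_f = 6.02% − 0.91 × 5.4522% = 1.0585%
β_Corwin = Cov / Var(R_m) = 0.02459 / 0.03502 = 0.7022
E(R_Corwin) = R_f + β × MRP = 1.0585% + 0.7022 × 5.4522% = 4.89%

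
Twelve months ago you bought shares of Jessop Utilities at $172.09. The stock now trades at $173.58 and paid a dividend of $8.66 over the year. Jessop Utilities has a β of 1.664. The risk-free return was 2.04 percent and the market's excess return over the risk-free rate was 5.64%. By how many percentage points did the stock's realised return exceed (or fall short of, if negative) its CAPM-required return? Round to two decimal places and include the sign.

Realised HPR = (P1 + D1 − P0) / P0 = (173.58 + 8.66 − 172.09) / 172.09 = 10.15 / 172.09 = 5.8981%
CAPM required = R_f + β·MRP = 2.04% + 1.664 × 5.64% = 11.42496%
α = realised − required = 5.8981% − 11.42496% = -5.53%

-5.53%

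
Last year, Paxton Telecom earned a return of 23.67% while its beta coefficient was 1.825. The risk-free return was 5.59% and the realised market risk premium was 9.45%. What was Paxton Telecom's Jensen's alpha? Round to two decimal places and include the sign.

+0.83%

CAPM benchmark = R_f + β(R_m − R_f) = 5.59% + 1.825 × 9.45% = 22.83625%
α = actual − benchmark = 23.67% − 22.83625% = +0.83%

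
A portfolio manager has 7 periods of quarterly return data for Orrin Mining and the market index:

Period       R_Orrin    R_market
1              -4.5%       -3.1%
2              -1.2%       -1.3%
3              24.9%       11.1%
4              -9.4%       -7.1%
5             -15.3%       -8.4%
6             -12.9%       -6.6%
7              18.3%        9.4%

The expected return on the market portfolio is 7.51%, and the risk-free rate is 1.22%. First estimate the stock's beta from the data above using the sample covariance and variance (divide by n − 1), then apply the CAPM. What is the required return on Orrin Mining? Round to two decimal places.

Mean R_i = (-4.5 − 1.2 + 24.9 − 9.4 − 15.3 − 12.9 + 18.3) / 7 = -0.0143%
Mean R_m = (-3.1 − 1.3 + 11.1 − 7.1 − 8.4 − 6.6 + 9.4) / 7 = -0.8571%
Σ(R_i − R̄_i)(R_m − R̄_m) = 744.2343  ⇒  Cov = 744.2343 / 6 = 124.0391
Σ(R_m − R̄_m)² = 382.2571  ⇒  Var(R_m) = 382.2571 / 6 = 63.7095
β = Cov / Var(R_m) = 124.0391 / 63.7095 = 1.9469
MRP = 7.51% − 1.22% = 6.29%
E(R) = R_f + β × MRP = 1.22% + 1.9469 × 6.29% = 13.47%

13.47%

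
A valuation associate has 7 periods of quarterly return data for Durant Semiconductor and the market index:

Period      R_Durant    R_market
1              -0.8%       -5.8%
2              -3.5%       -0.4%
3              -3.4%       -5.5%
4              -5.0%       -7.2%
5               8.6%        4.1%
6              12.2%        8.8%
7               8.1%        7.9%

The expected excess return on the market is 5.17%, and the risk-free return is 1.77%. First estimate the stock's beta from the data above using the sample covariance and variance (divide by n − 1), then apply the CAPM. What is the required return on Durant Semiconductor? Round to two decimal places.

6.77%

Mean R_i = (-0.8 − 3.5 − 3.4 − 5.0 + 8.6 + 12.2 + 8.1) / 7 = 2.3143%
Mean R_m = (-5.8 − 0.4 − 5.5 − 7.2 + 4.1 + 8.8 + 7.9) / 7 = 0.2714%
Σ(R_i − R̄_i)(R_m − R̄_m) = 262.9529  ⇒  Cov = 262.9529 / 6 = 43.8255
Σ(R_m − R̄_m)² = 272.0343  ⇒  Var(R_m) = 272.0343 / 6 = 45.3391
β = Cov / Var(R_m) = 43.8255 / 45.3391 = 0.9666
E(R) = R_f + β × MRP = 1.77% + 0.9666 × 5.17% = 6.77%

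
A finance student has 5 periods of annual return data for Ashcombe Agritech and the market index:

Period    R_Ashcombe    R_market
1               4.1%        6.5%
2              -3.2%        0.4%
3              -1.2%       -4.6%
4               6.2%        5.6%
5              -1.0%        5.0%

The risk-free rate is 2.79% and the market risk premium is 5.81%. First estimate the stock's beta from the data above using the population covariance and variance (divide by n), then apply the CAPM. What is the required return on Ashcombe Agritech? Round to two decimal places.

Mean R_i = (4.1 − 3.2 − 1.2 + 6.2 − 1.0) / 5 = 0.9800%
Mean R_m = (6.5 + 0.4 − 4.6 + 5.6 + 5.0) / 5 = 2.5800%
Σ(R_i − R̄_i)(R_m − R̄_m) = 47.9680  ⇒  Cov = 47.9680 / 5 = 9.5936
Σ(R_m − R̄_m)² = 86.6480  ⇒  Var(R_m) = 86.6480 / 5 = 17.3296
β = Cov / Var(R_m) = 9.5936 / 17.3296 = 0.5536
E(R) = R_f + β × MRP = 2.79% + 0.5536 × 5.81% = 6.01%

6.01%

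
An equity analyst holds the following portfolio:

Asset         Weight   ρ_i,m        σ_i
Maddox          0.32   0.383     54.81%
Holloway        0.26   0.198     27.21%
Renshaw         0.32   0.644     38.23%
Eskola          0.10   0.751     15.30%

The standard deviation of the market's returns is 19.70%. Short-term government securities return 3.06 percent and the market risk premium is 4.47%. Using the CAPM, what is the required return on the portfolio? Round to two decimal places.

β_Maddox = 0.383 × 54.81% / 19.70% = 1.0656
β_Holloway = 0.198 × 27.21% / 19.70% = 0.2735
β_Renshaw = 0.644 × 38.23% / 19.70% = 1.2498
β_Eskola = 0.751 × 15.30% / 19.70% = 0.5833
β_P = Σ w_i β_i = 0.32×1.0656 + 0.26×0.2735 + 0.32×1.2498 + 0.10×0.5833 = 0.8704
E(R_P) = R_f + β_P × MRP = 3.06% + 0.8704 × 4.47% = 6.95%

6.95%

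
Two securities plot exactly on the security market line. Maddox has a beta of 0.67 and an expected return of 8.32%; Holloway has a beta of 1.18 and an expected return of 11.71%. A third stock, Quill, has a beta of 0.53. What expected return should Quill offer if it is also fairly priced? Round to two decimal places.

MRP (SML slope) = (11.71% − 8.32%) / (1.18 − 0.67) = 3.39% / 0.51 = 6.6471%
R_f (intercept) = 8.32% − 0.67 × 6.6471% = 3.8664%
E(R_Quill) = R_f + β × MRP = 3.8664% + 0.53 × 6.6471% = 7.39%

7.39%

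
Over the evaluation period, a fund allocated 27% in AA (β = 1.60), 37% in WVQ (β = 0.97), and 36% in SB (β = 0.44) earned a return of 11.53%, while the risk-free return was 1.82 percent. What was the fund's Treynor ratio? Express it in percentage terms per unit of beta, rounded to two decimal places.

10.23%

β_P = 0.27×1.60 + 0.37×0.97 + 0.36×0.44 = 0.9493
Treynor = (R_P − R_f) / β_P = (11.53% − 1.82%) / 0.9493 = 9.71% / 0.9493 = 10.23%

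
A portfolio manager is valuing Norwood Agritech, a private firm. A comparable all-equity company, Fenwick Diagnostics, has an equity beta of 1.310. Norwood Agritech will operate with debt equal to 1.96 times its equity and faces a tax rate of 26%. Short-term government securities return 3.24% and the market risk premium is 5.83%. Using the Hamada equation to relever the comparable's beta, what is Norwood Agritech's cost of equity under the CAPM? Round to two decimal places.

21.95%

β_L = β_U × [1 + (1 − t)(D/E)] = 1.310 × [1 + (1 − 0.26) × 1.96]
    = 1.310 × [1 + 0.74 × 1.96] = 1.310 × 2.4504 = 3.2100
E(R) = R_f + β_L × MRP = 3.24% + 3.2100 × 5.83% = 21.95%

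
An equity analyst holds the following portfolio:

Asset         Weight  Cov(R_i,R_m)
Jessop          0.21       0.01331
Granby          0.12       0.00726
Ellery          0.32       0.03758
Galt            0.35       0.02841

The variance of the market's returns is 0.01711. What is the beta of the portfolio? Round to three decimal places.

1.498

β_Jessop = 0.01331 / 0.01711 = 0.7779
β_Granby = 0.00726 / 0.01711 = 0.4243
β_Ellery = 0.03758 / 0.01711 = 2.1964
β_Galt = 0.02841 / 0.01711 = 1.6604
β_P = Σ w_i β_i = 0.21×0.7779 + 0.12×0.4243 + 0.32×2.1964 + 0.35×1.6604 = 1.4983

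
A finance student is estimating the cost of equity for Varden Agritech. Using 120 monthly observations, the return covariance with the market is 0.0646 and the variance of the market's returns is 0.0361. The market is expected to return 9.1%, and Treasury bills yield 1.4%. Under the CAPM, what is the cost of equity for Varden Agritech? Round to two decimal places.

15.18%

β = Cov(R_i, R_m) / Var(R_m) = 0.0646 / 0.0361 = 1.7895
MRP = 9.1% − 1.4% = 7.70%
E(R) = R_f + β × MRP = 1.4% + 1.7895 × 7.7% = 15.18%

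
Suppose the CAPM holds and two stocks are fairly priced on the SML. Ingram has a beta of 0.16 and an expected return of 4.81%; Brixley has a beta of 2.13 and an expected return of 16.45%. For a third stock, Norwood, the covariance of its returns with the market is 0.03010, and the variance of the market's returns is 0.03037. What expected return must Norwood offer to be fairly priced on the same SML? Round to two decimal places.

9.72%

MRP = (16.45% − 4.81%) / (2.13 − 0.16) = 5.9086%
R_f = 4.81% − 0.16 × 5.9086% = 3.8646%
β_Norwood = Cov / Var(R_m) = 0.03010 / 0.03037 = 0.9911
E(R_Norwood) = R_f + β × MRP = 3.8646% + 0.9911 × 5.9086% = 9.72%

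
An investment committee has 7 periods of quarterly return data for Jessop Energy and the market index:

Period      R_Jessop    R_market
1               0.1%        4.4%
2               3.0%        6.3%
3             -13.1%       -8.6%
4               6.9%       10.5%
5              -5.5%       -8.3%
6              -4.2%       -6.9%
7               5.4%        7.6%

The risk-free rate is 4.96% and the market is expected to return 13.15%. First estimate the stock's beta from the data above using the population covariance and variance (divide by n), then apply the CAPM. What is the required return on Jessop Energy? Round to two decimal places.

11.40%

Mean R_i = (0.1 + 3.0 − 13.1 + 6.9 − 5.5 − 4.2 + 5.4) / 7 = -1.0571%
Mean R_m = (4.4 + 6.3 − 8.6 + 10.5 − 8.3 − 6.9 + 7.6) / 7 = 0.7143%
Σ(R_i − R̄_i)(R_m − R̄_m) = 325.4057  ⇒  Cov = 325.4057 / 7 = 46.4865
Σ(R_m − R̄_m)² = 413.9486  ⇒  Var(R_m) = 413.9486 / 7 = 59.1355
β = Cov / Var(R_m) = 46.4865 / 59.1355 = 0.7861
MRP = 13.15% − 4.96% = 8.19%
E(R) = R_f + β × MRP = 4.96% + 0.7861 × 8.19% = 11.40%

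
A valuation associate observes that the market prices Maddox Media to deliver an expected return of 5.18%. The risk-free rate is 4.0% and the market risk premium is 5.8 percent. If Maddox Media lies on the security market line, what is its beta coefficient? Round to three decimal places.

0.203

β = (E(R) − R_f) / MRP = (5.18% − 4.0%) / 5.8% = 1.18% / 5.8% = 0.203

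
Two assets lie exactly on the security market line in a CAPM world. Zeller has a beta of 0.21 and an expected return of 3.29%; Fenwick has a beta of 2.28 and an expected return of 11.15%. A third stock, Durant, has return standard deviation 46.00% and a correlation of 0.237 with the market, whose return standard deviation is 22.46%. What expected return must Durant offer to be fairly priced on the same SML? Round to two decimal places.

4.34%

MRP = (11.15% − 3.29%) / (2.28 − 0.21) = 3.7971%
R_f = 3.29% − 0.21 × 3.7971% = 2.4926%
β_Durant = ρ·σ_i/σ_m = 0.237 × 46.00 / 22.46 = 0.4854
E(R_Durant) = R_f + β × MRP = 2.4926% + 0.4854 × 3.7971% = 4.34%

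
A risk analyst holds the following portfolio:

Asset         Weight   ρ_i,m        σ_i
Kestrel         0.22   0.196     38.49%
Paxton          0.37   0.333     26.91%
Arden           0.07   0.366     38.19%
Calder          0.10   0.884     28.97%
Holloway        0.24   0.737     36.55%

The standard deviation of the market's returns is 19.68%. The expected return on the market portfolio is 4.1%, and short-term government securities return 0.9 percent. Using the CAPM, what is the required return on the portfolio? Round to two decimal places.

β_Kestrel = 0.196 × 38.49% / 19.68% = 0.3833
β_Paxton = 0.333 × 26.91% / 19.68% = 0.4553
β_Arden = 0.366 × 38.19% / 19.68% = 0.7102
β_Calder = 0.884 × 28.97% / 19.68% = 1.3013
β_Holloway = 0.737 × 36.55% / 19.68% = 1.3688
β_P = Σ w_i β_i = 0.22×0.3833 + 0.37×0.4553 + 0.07×0.7102 + 0.10×1.3013 + 0.24×1.3688 = 0.7611
MRP = 4.1% − 0.9% = 3.20%
E(R_P) = R_f + β_P × MRP = 0.9% + 0.7611 × 3.2% = 3.34%

3.34%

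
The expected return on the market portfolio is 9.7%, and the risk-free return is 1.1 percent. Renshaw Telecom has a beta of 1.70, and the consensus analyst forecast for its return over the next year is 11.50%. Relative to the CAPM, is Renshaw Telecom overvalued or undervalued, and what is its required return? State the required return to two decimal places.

MRP = 9.7% − 1.1% = 8.60%
Required return = R_f + β·MRP = 1.1% + 1.70 × 8.6% = 15.72%
Forecast 11.50% < required 15.72% → the stock plots below the SML → overvalued.

Overvalued; required return 15.72%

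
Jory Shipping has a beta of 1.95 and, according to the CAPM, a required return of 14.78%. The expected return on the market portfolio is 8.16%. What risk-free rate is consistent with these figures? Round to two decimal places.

1.19%

E(R) = R_f + β(E(R_m) − R_f) = R_f(1 − β) + β·E(R_m)
14.78% = R_f × (1 − 1.95) + 1.95 × 8.16%
14.78% = R_f × -0.95 + 15.9120%
R_f = (14.78% − 15.9120%) / -0.95 = 1.19%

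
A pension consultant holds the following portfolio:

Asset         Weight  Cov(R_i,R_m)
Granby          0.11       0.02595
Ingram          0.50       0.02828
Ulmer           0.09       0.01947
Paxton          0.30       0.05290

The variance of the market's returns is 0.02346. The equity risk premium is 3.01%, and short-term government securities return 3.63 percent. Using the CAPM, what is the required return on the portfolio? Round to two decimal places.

8.07%

β_Granby = 0.02595 / 0.02346 = 1.1061
β_Ingram = 0.02828 / 0.02346 = 1.2055
β_Ulmer = 0.01947 / 0.02346 = 0.8299
β_Paxton = 0.05290 / 0.02346 = 2.2549
β_P = Σ w_i β_i = 0.11×1.1061 + 0.50×1.2055 + 0.09×0.8299 + 0.30×2.2549 = 1.4756
E(R_P) = R_f + β_P × MRP = 3.63% + 1.4756 × 3.01% = 8.07%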